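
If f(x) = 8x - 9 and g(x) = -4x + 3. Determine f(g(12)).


g(12) = -45
f(-45) = -369

-369


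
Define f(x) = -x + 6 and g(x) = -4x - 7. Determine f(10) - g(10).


f(10) = -4
g(10) = -47
Difference = 43

43


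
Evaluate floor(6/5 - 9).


6/5 = 1.2
1.2 - 9 = -7.8
floor(-7.8) = -8

-8


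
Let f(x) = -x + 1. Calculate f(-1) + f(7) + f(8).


f(-1) = 2
f(7) = -6
f(8) = -7
Sum = -11

-11


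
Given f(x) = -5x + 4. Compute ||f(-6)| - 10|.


f(-6) = 34
|34| = 34
|34 - 10| = 24

24


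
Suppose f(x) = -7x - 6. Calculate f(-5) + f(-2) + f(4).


f(-5) = 29
f(-2) = 8
f(4) = -34
Sum = 3

3


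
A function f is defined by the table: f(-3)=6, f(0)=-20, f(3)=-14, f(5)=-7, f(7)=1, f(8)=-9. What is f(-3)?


Reading from the table at x = -3

6


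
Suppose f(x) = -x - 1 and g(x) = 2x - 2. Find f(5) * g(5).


f(5) = -6
g(5) = 8
Product = -48

-48


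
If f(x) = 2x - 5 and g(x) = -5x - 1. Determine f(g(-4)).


g(-4) = 19
f(19) = 33

33


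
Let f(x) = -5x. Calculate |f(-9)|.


f(-9) = 45
|45| = 45

45


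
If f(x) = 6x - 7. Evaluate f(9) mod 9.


2


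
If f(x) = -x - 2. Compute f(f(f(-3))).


f(-3) = 1
f(1) = -3
f(-3) = 1

1


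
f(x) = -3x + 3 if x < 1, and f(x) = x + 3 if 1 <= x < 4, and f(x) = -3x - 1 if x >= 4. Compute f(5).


5 satisfies x >= 4
f(5) = -16

-16


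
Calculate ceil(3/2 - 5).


3/2 = 1.5
1.5 - 5 = -3.5
ceil(-3.5) = -3

-3


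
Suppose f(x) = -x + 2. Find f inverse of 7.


Solve -x + 2 = 7
x = (7 - 2) / (-1) = -5

-5


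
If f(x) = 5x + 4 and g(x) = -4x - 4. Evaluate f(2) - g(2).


f(2) = 14
g(2) = -12
Difference = 26

26


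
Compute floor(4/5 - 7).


4/5 = 0.8
0.8 - 7 = -6.2
floor(-6.2) = -7

-7


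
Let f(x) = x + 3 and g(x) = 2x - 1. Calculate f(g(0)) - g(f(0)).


f(g(0)) = 2
g(f(0)) = 5
Difference = -3

-3


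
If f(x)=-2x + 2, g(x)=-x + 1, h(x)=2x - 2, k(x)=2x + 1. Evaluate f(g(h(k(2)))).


k(2) = 5
h(5) = 8
g(8) = -7
f(-7) = 16

16


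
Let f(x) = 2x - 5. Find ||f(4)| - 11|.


f(4) = 3
|3| = 3
|3 - 11| = 8

8


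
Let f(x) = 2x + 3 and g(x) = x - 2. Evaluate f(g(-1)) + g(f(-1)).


-4


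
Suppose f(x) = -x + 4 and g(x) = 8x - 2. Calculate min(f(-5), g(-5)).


f(-5) = 9
g(-5) = -42
min = -42

-42


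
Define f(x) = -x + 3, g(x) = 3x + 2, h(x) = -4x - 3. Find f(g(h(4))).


h(4) = -19
g(-19) = -55
f(-55) = 58

58


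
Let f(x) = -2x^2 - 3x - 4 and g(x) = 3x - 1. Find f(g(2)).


-69


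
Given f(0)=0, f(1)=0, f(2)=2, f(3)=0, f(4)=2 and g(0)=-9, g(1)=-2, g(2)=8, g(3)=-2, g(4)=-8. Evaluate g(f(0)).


f(0) = 0
g(0) = -9

-9


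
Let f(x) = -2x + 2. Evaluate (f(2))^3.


-8


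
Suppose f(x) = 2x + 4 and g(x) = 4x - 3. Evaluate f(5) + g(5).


31


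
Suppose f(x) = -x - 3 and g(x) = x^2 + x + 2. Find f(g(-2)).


g(-2) = 4
f(4) = -7

-7


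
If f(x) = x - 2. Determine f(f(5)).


f(5) = 3
f(3) = 1

1


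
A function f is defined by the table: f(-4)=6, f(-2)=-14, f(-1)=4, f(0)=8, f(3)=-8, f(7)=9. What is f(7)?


Reading from the table at x = 7

9


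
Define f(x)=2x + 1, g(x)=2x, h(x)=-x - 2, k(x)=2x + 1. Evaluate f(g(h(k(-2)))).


k(-2) = -3
h(-3) = 1
g(1) = 2
f(2) = 5

5


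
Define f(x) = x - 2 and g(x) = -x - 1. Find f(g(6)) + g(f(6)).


f(g(6)) = -9
g(f(6)) = -5
Sum = -14

-14


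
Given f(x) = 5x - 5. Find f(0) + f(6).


f(0) = -5
f(6) = 25
Sum = 20

20


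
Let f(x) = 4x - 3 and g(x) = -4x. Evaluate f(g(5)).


g(5) = -20
f(-20) = -83

-83


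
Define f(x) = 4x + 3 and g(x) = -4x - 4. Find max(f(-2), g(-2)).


4


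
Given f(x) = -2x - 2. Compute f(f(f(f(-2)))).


-22


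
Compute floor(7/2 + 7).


10


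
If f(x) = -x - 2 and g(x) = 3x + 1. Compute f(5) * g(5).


f(5) = -7
g(5) = 16
Product = -112

-112


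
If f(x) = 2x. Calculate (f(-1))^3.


f(-1) = -2
(-2)^3 = -8

-8


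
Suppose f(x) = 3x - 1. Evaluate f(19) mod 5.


1


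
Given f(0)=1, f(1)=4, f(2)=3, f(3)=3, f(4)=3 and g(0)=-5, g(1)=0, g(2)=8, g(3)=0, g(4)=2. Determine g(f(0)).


f(0) = 1
g(1) = 0

0


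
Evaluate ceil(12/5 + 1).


12/5 = 2.4
2.4 + 1 = 3.4
ceil(3.4) = 4

4


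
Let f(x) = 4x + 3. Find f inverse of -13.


-4


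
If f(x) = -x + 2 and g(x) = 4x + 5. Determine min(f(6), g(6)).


f(6) = -4
g(6) = 29
min = -4

-4


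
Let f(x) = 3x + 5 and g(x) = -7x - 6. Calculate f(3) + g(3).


f(3) = 14
g(3) = -27
Sum = -13

-13


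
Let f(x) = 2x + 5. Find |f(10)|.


25


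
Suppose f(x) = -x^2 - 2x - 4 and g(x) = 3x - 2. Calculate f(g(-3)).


g(-3) = -11
f(-11) = (-1)*(-11)^2 - 2*(-11) - 4 = -103

-103


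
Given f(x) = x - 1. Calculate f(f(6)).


f(6) = 5
f(5) = 4

4


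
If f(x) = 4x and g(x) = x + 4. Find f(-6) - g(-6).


-22


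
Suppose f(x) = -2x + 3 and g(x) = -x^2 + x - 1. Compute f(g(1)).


5


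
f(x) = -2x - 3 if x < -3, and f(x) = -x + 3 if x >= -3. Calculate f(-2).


-2 satisfies x >= -3
f(-2) = 5

5


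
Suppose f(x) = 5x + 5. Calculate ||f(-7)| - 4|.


f(-7) = -30
|-30| = 30
|30 - 4| = 26

26


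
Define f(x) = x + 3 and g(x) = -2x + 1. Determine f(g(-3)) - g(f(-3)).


9


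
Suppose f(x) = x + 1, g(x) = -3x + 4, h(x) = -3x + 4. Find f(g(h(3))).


h(3) = -5
g(-5) = 19
f(19) = 20

20


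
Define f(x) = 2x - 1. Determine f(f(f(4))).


f(4) = 7
f(7) = 13
f(13) = 25

25


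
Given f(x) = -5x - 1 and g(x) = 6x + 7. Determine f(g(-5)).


g(-5) = -23
f(-23) = 114

114


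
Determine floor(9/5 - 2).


9/5 = 1.8
1.8 - 2 = -0.2
floor(-0.2) = -1

-1


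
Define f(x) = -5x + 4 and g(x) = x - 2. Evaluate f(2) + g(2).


-6


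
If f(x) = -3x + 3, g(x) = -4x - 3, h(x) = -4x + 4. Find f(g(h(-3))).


h(-3) = 16
g(16) = -67
f(-67) = 204

204


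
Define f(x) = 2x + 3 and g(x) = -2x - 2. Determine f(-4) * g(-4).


-30


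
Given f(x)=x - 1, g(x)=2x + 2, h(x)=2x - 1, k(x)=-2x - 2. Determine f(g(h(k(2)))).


-25


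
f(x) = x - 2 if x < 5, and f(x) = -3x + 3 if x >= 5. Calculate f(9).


9 satisfies x >= 5
f(9) = -24

-24


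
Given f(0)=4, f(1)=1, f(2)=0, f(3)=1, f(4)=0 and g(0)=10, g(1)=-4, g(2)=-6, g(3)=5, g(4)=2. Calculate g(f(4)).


f(4) = 0
g(0) = 10

10


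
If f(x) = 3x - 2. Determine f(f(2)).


f(2) = 4
f(4) = 10

10


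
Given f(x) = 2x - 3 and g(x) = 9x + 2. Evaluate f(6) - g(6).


f(6) = 9
g(6) = 56
Difference = -47

-47


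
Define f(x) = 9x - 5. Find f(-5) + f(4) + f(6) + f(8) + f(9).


f(-5) = -50
f(4) = 31
f(6) = 49
f(8) = 67
f(9) = 76
Sum = 173

173


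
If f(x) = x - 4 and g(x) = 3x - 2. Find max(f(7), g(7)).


f(7) = 3
g(7) = 19
max = 19

19


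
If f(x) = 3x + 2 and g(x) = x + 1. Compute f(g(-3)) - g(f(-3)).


f(g(-3)) = -4
g(f(-3)) = -6
Difference = 2

2


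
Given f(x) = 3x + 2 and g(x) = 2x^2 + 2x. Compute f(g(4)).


g(4) = 40
f(40) = 122

122


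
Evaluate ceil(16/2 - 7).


16/2 = 8
8 - 7 = 1
ceil(1) = 1

1


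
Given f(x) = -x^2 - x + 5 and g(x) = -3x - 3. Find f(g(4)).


g(4) = -15
f(-15) = (-1)*(-15)^2 - 1*(-15) + 5 = -205

-205


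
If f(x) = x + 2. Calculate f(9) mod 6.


f(9) = 11
11 mod 6 = 5

5


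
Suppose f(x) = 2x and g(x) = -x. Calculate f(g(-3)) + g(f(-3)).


f(g(-3)) = 6
g(f(-3)) = 6
Sum = 12

12


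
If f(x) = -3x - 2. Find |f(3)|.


f(3) = -11
|-11| = 11

11


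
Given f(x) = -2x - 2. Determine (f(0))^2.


f(0) = -2
(-2)^2 = 4

4


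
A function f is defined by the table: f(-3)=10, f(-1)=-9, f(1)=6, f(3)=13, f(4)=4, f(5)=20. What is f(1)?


6


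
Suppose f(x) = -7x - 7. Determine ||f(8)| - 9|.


54


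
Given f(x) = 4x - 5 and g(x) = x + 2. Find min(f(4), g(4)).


6


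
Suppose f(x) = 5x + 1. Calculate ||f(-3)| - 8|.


f(-3) = -14
|-14| = 14
|14 - 8| = 6

6


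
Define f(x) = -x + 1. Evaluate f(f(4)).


4


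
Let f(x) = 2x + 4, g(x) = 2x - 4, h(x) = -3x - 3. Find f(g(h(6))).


h(6) = -21
g(-21) = -46
f(-46) = -88

-88


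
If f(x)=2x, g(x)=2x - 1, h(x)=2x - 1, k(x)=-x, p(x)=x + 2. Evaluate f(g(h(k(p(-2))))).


-6


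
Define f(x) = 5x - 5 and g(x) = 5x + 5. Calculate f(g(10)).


g(10) = 55
f(55) = 270

270


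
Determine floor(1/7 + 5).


1/7 = 0.1429
0.1429 + 5 = 5.1429
floor(5.1429) = 5

5


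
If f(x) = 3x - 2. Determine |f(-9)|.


f(-9) = -29
|-29| = 29

29


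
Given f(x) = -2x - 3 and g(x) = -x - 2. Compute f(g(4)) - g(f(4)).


0


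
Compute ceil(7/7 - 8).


7/7 = 1
1 - 8 = -7
ceil(-7) = -7

-7


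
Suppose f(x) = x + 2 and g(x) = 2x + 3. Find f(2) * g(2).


f(2) = 4
g(2) = 7
Product = 28

28


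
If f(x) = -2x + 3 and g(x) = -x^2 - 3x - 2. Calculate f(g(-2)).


g(-2) = 0
f(0) = 3

3


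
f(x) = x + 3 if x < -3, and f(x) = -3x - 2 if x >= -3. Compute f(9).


9 satisfies x >= -3
f(9) = -29

-29


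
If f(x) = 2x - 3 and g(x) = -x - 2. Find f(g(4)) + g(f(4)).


f(g(4)) = -15
g(f(4)) = -7
Sum = -22

-22


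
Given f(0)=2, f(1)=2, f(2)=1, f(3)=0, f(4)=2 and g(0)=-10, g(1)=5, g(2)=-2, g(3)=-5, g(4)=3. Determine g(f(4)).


-2


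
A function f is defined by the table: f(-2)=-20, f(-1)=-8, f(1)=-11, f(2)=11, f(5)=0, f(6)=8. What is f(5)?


Reading from the table at x = 5

0


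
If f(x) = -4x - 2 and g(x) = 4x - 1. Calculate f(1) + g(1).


f(1) = -6
g(1) = 3
Sum = -3

-3


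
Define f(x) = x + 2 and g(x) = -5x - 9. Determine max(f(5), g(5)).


f(5) = 7
g(5) = -34
max = 7

7


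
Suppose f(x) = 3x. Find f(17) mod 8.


f(17) = 51
51 mod 8 = 3

3


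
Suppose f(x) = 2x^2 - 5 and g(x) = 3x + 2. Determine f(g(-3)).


g(-3) = -7
f(-7) = 2*(-7)^2 - 5 = 93

93


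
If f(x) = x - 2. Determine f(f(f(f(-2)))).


f(-2) = -4
f(-4) = -6
f(-6) = -8
f(-8) = -10

-10


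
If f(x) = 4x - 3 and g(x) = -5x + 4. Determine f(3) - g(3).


f(3) = 9
g(3) = -11
Difference = 20

20


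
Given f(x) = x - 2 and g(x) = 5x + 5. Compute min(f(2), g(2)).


f(2) = 0
g(2) = 15
min = 0

0


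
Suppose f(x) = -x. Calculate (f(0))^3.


f(0) = 0
(0)^3 = 0

0


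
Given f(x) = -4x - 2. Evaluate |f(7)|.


f(7) = -30
|-30| = 30

30


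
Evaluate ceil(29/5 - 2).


29/5 = 5.8
5.8 - 2 = 3.8
ceil(3.8) = 4

4


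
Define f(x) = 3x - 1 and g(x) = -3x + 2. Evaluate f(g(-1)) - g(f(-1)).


f(g(-1)) = 14
g(f(-1)) = 14
Difference = 0

0


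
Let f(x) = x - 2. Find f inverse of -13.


Solve x - 2 = -13
x = (-13 + 2) / 1 = -11

-11


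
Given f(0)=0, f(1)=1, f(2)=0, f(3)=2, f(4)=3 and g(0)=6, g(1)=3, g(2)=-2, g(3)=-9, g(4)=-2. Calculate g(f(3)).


-2


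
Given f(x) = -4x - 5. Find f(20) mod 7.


6


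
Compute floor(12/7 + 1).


12/7 = 1.7143
1.7143 + 1 = 2.7143
floor(2.7143) = 2

2


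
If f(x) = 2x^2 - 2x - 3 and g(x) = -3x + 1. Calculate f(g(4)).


g(4) = -11
f(-11) = 2*(-11)^2 - 2*(-11) - 3 = 261

261


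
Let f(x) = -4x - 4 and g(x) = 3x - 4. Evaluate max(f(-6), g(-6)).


f(-6) = 20
g(-6) = -22
max = 20

20


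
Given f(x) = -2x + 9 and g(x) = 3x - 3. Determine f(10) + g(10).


16


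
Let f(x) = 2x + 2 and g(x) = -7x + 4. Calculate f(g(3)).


g(3) = -17
f(-17) = -32

-32


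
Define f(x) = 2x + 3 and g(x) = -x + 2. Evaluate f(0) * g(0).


f(0) = 3
g(0) = 2
Product = 6

6


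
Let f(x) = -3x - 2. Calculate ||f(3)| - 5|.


6


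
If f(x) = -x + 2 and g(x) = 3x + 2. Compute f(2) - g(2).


f(2) = 0
g(2) = 8
Difference = -8

-8


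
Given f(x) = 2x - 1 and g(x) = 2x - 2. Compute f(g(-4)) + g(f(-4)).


f(g(-4)) = -21
g(f(-4)) = -20
Sum = -41

-41


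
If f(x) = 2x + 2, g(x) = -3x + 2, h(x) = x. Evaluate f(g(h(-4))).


h(-4) = -4
g(-4) = 14
f(14) = 30

30


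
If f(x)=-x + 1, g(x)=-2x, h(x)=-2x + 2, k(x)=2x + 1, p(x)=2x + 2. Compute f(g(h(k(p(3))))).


-63


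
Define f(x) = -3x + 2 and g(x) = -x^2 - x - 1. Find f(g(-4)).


41


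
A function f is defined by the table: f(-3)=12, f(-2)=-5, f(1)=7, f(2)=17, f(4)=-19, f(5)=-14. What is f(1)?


7


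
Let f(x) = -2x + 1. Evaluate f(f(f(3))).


f(3) = -5
f(-5) = 11
f(11) = -21

-21


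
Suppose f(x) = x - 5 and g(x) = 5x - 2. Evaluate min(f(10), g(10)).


f(10) = 5
g(10) = 48
min = 5

5


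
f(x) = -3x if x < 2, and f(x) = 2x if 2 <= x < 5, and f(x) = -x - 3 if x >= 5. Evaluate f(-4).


-4 satisfies x < 2
f(-4) = 12

12


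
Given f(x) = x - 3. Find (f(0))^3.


f(0) = -3
(-3)^3 = -27

-27


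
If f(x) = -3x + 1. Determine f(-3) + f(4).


f(-3) = 10
f(4) = -11
Sum = -1

-1


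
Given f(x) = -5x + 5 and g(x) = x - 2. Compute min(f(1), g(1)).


f(1) = 0
g(1) = -1
min = -1

-1


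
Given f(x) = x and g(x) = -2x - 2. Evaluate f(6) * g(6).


f(6) = 6
g(6) = -14
Product = -84

-84


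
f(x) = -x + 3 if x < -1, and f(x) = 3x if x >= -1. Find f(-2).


5


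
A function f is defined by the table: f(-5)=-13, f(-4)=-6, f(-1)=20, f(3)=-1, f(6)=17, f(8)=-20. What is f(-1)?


Reading from the table at x = -1

20


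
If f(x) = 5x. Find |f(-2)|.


f(-2) = -10
|-10| = 10

10


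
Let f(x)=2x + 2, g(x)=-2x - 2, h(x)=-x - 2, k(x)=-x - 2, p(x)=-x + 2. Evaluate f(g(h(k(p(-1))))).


p(-1) = 3
k(3) = -5
h(-5) = 3
g(3) = -8
f(-8) = -14

-14


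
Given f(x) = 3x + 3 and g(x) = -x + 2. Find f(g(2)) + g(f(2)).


f(g(2)) = 3
g(f(2)) = -7
Sum = -4

-4


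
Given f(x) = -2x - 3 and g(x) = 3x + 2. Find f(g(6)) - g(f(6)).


f(g(6)) = -43
g(f(6)) = -43
Difference = 0

0


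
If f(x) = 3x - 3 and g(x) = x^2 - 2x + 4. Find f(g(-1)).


g(-1) = 7
f(7) = 18

18


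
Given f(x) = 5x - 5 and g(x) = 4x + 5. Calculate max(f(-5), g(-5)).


f(-5) = -30
g(-5) = -15
max = -15

-15


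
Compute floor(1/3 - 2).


1/3 = 0.3333
0.3333 - 2 = -1.6667
floor(-1.6667) = -2

-2


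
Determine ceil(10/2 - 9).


10/2 = 5
5 - 9 = -4
ceil(-4) = -4

-4


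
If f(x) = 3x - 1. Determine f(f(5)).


f(5) = 14
f(14) = 41

41


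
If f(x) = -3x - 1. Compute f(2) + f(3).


f(2) = -7
f(3) = -10
Sum = -17

-17


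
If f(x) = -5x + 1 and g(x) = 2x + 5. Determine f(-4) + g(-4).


f(-4) = 21
g(-4) = -3
Sum = 18

18


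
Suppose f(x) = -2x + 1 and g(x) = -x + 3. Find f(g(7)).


g(7) = -4
f(-4) = 9

9


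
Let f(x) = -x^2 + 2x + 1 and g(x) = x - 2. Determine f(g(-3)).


g(-3) = -5
f(-5) = (-1)*(-5)^2 + 2*(-5) + 1 = -34

-34


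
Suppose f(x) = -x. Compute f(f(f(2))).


-2


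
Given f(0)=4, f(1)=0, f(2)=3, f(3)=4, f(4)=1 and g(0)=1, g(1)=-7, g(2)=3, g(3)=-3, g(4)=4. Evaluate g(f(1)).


f(1) = 0
g(0) = 1

1


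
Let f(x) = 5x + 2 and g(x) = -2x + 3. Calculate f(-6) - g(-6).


f(-6) = -28
g(-6) = 15
Difference = -43

-43


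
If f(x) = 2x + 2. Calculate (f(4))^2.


100


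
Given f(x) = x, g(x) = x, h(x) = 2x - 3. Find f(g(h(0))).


h(0) = -3
g(-3) = -3
f(-3) = -3

-3


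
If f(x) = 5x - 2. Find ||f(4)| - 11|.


f(4) = 18
|18| = 18
|18 - 11| = 7

7


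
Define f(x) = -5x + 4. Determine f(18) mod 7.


f(18) = -86
-86 mod 7 = 5

5


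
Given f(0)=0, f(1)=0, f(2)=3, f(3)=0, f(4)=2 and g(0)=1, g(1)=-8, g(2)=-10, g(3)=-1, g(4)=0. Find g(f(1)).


f(1) = 0
g(0) = 1

1


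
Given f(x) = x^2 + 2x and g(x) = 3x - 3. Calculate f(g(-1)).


g(-1) = -6
f(-6) = 1*(-6)^2 + 2*(-6) = 24

24


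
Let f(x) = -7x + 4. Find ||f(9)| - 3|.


f(9) = -59
|-59| = 59
|59 - 3| = 56

56


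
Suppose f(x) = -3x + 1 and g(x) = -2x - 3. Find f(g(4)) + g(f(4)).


f(g(4)) = 34
g(f(4)) = 19
Sum = 53

53


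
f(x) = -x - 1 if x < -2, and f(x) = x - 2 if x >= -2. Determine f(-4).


-4 satisfies x < -2
f(-4) = 3

3


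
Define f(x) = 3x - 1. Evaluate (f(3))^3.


f(3) = 8
(8)^3 = 512

512


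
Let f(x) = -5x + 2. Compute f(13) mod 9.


f(13) = -63
-63 mod 9 = 0

0


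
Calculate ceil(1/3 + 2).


1/3 = 0.3333
0.3333 + 2 = 2.3333
ceil(2.3333) = 3

3


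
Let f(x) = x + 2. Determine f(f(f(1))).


f(1) = 3
f(3) = 5
f(5) = 7

7


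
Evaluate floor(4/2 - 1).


1


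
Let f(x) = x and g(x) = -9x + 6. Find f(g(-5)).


g(-5) = 51
f(51) = 51

51


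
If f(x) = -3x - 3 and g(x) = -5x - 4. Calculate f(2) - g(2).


f(2) = -9
g(2) = -14
Difference = 5

5


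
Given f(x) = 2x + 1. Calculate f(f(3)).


f(3) = 7
f(7) = 15

15


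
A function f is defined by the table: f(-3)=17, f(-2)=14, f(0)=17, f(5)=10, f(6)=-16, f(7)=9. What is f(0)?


17


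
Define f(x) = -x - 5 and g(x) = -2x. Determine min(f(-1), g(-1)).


f(-1) = -4
g(-1) = 2
min = -4

-4


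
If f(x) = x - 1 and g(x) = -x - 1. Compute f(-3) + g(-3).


f(-3) = -4
g(-3) = 2
Sum = -2

-2


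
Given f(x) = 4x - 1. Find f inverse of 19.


Solve 4x - 1 = 19
x = (19 + 1) / 4 = 5

5


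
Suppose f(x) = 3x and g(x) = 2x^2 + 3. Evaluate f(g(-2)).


g(-2) = 11
f(11) = 33

33


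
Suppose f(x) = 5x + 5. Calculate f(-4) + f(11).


f(-4) = -15
f(11) = 60
Sum = 45

45


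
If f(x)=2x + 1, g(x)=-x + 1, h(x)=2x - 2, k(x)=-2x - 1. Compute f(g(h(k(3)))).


35


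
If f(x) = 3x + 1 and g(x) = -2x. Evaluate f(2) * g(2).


f(2) = 7
g(2) = -4
Product = -28

-28


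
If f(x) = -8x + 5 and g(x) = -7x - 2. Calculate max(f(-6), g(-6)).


f(-6) = 53
g(-6) = 40
max = 53

53


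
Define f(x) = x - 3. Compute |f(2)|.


f(2) = -1
|-1| = 1

1


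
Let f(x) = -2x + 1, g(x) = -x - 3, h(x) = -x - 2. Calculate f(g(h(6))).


-9


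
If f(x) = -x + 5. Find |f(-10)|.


f(-10) = 15
|15| = 15

15


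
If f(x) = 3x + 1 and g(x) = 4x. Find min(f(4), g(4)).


f(4) = 13
g(4) = 16
min = 13

13


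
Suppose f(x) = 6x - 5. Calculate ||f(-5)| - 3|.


32


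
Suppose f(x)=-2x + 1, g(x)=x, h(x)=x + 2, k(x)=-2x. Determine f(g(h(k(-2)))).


k(-2) = 4
h(4) = 6
g(6) = 6
f(6) = -11

-11


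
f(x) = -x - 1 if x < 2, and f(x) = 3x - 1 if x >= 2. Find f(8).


8 satisfies x >= 2
f(8) = 23

23


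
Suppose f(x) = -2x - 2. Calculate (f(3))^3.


f(3) = -8
(-8)^3 = -512

-512


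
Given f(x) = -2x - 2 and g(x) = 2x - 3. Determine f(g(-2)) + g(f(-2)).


f(g(-2)) = 12
g(f(-2)) = 1
Sum = 13

13


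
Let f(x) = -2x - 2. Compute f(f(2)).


10


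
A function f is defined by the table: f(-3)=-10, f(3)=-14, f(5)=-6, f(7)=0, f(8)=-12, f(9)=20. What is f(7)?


Reading from the table at x = 7

0


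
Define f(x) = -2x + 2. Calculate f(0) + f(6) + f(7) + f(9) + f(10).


-54


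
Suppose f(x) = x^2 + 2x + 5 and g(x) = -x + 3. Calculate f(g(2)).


8


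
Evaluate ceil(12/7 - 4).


12/7 = 1.7143
1.7143 - 4 = -2.2857
ceil(-2.2857) = -2

-2


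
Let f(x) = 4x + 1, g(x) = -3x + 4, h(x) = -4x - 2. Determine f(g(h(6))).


h(6) = -26
g(-26) = 82
f(82) = 329

329


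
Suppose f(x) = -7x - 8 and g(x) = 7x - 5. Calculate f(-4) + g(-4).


f(-4) = 20
g(-4) = -33
Sum = -13

-13


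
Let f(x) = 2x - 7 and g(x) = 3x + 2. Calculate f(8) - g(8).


f(8) = 9
g(8) = 26
Difference = -17

-17


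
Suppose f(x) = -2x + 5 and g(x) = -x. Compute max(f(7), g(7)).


f(7) = -9
g(7) = -7
max = -7

-7


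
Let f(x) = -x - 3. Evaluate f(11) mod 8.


f(11) = -14
-14 mod 8 = 2

2


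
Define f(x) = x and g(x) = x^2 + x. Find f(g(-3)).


g(-3) = 6
f(6) = 6

6


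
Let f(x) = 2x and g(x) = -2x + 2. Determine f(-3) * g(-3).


f(-3) = -6
g(-3) = 8
Product = -48

-48


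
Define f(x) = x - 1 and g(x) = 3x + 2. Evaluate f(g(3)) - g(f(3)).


f(g(3)) = 10
g(f(3)) = 8
Difference = 2

2


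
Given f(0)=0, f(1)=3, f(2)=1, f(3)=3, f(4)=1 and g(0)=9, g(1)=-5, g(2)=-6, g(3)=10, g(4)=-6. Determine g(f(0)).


9


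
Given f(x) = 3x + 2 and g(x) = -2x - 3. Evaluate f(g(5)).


g(5) = -13
f(-13) = -37

-37


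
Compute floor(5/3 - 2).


5/3 = 1.6667
1.6667 - 2 = -0.3333
floor(-0.3333) = -1

-1


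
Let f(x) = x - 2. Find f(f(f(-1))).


f(-1) = -3
f(-3) = -5
f(-5) = -7

-7


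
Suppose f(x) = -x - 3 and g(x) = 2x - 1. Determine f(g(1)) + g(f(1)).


f(g(1)) = -4
g(f(1)) = -9
Sum = -13

-13


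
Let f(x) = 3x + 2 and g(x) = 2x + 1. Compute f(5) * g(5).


187


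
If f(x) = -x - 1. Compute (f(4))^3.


-125


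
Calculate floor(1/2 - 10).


1/2 = 0.5
0.5 - 10 = -9.5
floor(-9.5) = -10

-10


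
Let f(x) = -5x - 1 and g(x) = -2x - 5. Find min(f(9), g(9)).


f(9) = -46
g(9) = -23
min = -46

-46


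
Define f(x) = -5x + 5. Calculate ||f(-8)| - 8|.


f(-8) = 45
|45| = 45
|45 - 8| = 37

37


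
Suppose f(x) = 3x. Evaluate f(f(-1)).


f(-1) = -3
f(-3) = -9

-9


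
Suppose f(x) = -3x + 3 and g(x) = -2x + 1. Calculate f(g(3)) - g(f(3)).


f(g(3)) = 18
g(f(3)) = 13
Difference = 5

5


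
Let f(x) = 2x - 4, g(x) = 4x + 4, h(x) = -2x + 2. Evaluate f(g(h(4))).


-44


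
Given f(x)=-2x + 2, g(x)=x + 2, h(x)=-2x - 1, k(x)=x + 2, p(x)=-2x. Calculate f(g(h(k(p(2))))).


p(2) = -4
k(-4) = -2
h(-2) = 3
g(3) = 5
f(5) = -8

-8


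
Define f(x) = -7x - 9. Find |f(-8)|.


f(-8) = 47
|47| = 47

47


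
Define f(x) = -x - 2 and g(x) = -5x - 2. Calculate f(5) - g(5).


20


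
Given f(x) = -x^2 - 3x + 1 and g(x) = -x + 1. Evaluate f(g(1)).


g(1) = 0
f(0) = (-1)*(0)^2 - 3*(0) + 1 = 1

1


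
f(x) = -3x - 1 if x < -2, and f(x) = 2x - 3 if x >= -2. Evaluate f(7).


11


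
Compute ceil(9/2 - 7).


-2


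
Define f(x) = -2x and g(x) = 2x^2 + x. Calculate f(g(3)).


g(3) = 21
f(21) = -42

-42


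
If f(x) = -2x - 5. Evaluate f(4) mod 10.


f(4) = -13
-13 mod 10 = 7

7


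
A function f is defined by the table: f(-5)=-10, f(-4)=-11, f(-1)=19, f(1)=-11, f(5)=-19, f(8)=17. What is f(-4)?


-11


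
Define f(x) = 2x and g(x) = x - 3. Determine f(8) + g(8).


f(8) = 16
g(8) = 5
Sum = 21

21


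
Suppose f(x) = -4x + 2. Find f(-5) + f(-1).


f(-5) = 22
f(-1) = 6
Sum = 28

28


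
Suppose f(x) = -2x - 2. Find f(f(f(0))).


f(0) = -2
f(-2) = 2
f(2) = -6

-6


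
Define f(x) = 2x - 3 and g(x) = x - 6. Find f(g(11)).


7


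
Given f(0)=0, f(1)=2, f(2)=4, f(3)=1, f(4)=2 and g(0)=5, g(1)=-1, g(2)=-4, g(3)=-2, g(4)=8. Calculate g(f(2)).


8


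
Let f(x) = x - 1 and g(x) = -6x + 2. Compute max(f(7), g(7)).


f(7) = 6
g(7) = -40
max = 6

6


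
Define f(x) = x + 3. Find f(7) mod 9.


f(7) = 10
10 mod 9 = 1

1


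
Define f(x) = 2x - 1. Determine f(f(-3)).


f(-3) = -7
f(-7) = -15

-15


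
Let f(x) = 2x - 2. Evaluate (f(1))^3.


0


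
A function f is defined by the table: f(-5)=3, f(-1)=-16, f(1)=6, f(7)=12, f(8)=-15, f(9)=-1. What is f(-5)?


Reading from the table at x = -5

3


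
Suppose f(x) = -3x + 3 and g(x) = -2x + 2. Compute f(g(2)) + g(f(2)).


f(g(2)) = 9
g(f(2)) = 8
Sum = 17

17


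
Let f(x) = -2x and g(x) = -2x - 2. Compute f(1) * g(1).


8


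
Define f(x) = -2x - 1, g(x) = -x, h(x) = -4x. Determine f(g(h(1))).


-9


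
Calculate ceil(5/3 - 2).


5/3 = 1.6667
1.6667 - 2 = -0.3333
ceil(-0.3333) = 0

0


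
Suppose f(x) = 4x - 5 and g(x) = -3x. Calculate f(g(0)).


g(0) = 0
f(0) = -5

-5


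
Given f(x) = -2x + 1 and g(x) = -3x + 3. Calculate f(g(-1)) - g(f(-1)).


f(g(-1)) = -11
g(f(-1)) = -6
Difference = -5

-5


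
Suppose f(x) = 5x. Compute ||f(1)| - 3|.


f(1) = 5
|5| = 5
|5 - 3| = 2

2


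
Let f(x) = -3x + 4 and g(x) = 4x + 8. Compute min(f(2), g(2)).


f(2) = -2
g(2) = 16
min = -2

-2


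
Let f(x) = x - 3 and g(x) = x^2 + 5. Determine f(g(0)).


g(0) = 5
f(5) = 2

2


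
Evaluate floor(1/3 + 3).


1/3 = 0.3333
0.3333 + 3 = 3.3333
floor(3.3333) = 3

3


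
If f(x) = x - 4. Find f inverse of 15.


Solve x - 4 = 15
x = (15 + 4) / 1 = 19

19


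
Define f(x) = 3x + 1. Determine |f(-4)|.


11


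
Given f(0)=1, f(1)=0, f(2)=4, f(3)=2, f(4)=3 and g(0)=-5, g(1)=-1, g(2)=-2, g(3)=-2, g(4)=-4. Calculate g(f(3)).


f(3) = 2
g(2) = -2

-2


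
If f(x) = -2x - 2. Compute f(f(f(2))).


f(2) = -6
f(-6) = 10
f(10) = -22

-22


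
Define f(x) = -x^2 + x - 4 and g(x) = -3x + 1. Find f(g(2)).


g(2) = -5
f(-5) = (-1)*(-5)^2 + 1*(-5) - 4 = -34

-34


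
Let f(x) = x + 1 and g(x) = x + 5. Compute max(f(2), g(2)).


f(2) = 3
g(2) = 7
max = 7

7


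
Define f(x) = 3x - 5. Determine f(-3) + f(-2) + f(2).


f(-3) = -14
f(-2) = -11
f(2) = 1
Sum = -24

-24


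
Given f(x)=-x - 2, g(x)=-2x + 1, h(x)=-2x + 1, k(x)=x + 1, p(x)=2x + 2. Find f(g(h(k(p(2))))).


-29


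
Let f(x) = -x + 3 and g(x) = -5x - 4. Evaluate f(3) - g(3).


f(3) = 0
g(3) = -19
Difference = 19

19


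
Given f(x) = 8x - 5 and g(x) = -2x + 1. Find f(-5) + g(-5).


f(-5) = -45
g(-5) = 11
Sum = -34

-34


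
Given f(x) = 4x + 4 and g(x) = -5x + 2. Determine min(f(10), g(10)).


f(10) = 44
g(10) = -48
min = -48

-48


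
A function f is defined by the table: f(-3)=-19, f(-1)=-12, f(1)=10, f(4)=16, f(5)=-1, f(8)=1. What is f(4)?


Reading from the table at x = 4

16


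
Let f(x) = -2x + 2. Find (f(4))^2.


f(4) = -6
(-6)^2 = 36

36


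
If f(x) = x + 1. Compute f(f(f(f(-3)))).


f(-3) = -2
f(-2) = -1
f(-1) = 0
f(0) = 1

1


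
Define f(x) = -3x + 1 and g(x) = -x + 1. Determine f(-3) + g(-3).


f(-3) = 10
g(-3) = 4
Sum = 14

14


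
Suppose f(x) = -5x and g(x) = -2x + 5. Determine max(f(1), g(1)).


f(1) = -5
g(1) = 3
max = 3

3


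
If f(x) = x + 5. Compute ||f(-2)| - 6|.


f(-2) = 3
|3| = 3
|3 - 6| = 3

3


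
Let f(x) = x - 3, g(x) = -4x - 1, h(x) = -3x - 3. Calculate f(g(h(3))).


h(3) = -12
g(-12) = 47
f(47) = 44

44


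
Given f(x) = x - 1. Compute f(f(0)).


f(0) = -1
f(-1) = -2

-2


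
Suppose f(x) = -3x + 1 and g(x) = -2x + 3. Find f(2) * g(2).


5


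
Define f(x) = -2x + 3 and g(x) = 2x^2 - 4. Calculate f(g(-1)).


g(-1) = -2
f(-2) = 7

7


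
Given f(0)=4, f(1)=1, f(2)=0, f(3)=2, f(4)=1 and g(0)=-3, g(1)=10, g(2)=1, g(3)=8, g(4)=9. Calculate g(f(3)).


f(3) = 2
g(2) = 1

1


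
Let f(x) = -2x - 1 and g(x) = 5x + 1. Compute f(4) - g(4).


-30


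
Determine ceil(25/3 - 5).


25/3 = 8.3333
8.3333 - 5 = 3.3333
ceil(3.3333) = 4

4


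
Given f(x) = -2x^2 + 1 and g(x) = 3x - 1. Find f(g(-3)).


g(-3) = -10
f(-10) = (-2)*(-10)^2 + 1 = -199

-199


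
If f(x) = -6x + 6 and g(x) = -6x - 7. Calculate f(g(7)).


g(7) = -49
f(-49) = 300

300


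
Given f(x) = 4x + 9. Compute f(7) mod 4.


1


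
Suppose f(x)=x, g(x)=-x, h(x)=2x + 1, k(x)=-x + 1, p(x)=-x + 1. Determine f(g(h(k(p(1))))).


-3


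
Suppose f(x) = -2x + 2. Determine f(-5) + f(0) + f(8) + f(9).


f(-5) = 12
f(0) = 2
f(8) = -14
f(9) = -16
Sum = -16

-16


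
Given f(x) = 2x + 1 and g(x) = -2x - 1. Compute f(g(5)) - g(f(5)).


f(g(5)) = -21
g(f(5)) = -23
Difference = 2

2


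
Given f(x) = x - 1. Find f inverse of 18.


Solve x - 1 = 18
x = (18 + 1) / 1 = 19

19


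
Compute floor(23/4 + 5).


23/4 = 5.75
5.75 + 5 = 10.75
floor(10.75) = 10

10


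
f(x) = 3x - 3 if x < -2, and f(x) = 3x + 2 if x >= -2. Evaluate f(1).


1 satisfies x >= -2
f(1) = 5

5


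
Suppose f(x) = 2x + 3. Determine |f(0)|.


f(0) = 3
|3| = 3

3


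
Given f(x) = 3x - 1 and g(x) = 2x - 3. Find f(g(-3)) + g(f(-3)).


f(g(-3)) = -28
g(f(-3)) = -23
Sum = -51

-51


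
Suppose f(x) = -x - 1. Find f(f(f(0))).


f(0) = -1
f(-1) = 0
f(0) = -1

-1


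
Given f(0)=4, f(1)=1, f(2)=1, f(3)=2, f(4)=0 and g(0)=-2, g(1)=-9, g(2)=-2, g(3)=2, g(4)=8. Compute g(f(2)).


f(2) = 1
g(1) = -9

-9


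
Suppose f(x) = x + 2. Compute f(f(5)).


f(5) = 7
f(7) = 9

9


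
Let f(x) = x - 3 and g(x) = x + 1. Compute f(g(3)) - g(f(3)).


f(g(3)) = 1
g(f(3)) = 1
Difference = 0

0


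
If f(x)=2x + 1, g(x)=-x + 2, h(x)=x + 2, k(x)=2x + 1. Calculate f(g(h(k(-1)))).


k(-1) = -1
h(-1) = 1
g(1) = 1
f(1) = 3

3


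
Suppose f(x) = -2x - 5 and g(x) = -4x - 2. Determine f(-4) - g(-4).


-11


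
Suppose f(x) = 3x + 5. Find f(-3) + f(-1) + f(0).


3


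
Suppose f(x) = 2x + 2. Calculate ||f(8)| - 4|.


f(8) = 18
|18| = 18
|18 - 4| = 14

14


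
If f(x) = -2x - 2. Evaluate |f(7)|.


f(7) = -16
|-16| = 16

16


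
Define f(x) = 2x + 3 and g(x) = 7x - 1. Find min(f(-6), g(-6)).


-43


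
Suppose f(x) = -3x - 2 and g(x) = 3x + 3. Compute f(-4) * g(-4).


f(-4) = 10
g(-4) = -9
Product = -90

-90


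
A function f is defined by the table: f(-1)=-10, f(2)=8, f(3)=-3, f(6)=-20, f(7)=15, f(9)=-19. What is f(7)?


Reading from the table at x = 7

15


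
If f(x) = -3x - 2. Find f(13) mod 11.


f(13) = -41
-41 mod 11 = 3

3


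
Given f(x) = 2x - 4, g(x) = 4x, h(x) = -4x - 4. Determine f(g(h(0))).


-36


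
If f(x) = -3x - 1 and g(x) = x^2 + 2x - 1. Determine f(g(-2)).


g(-2) = -1
f(-1) = 2

2


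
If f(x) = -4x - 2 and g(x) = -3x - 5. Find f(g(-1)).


g(-1) = -2
f(-2) = 6

6


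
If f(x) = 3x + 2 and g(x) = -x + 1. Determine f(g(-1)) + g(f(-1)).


f(g(-1)) = 8
g(f(-1)) = 2
Sum = 10

10


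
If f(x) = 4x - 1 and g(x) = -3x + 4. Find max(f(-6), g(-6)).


f(-6) = -25
g(-6) = 22
max = 22

22


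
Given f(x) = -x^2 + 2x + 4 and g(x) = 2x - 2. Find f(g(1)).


4


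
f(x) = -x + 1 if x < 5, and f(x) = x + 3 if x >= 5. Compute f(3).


3 satisfies x < 5
f(3) = -2

-2


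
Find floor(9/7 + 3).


4


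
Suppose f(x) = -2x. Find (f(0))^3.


f(0) = 0
(0)^3 = 0

0


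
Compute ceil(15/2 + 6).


15/2 = 7.5
7.5 + 6 = 13.5
ceil(13.5) = 14

14


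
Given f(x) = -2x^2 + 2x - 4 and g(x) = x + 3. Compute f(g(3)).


g(3) = 6
f(6) = (-2)*(6)^2 + 2*(6) - 4 = -64

-64


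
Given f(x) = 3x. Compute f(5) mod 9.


f(5) = 15
15 mod 9 = 6

6


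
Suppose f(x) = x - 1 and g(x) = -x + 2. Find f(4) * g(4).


f(4) = 3
g(4) = -2
Product = -6

-6


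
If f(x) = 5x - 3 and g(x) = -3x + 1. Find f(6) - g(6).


f(6) = 27
g(6) = -17
Difference = 44

44


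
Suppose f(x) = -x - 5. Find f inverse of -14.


Solve -x - 5 = -14
x = (-14 + 5) / (-1) = 9

9


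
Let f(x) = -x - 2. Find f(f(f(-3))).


f(-3) = 1
f(1) = -3
f(-3) = 1

1


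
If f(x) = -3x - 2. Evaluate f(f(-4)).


f(-4) = 10
f(10) = -32

-32


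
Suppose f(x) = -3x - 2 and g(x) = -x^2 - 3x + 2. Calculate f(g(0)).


g(0) = 2
f(2) = -8

-8


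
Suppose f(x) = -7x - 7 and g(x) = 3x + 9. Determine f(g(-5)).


g(-5) = -6
f(-6) = 35

35


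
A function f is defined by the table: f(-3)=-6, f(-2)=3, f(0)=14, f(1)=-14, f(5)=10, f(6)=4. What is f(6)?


4


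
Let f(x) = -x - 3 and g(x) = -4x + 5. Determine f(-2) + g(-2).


12


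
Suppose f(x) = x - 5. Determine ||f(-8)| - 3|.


f(-8) = -13
|-13| = 13
|13 - 3| = 10

10


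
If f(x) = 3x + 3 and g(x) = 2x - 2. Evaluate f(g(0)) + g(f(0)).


f(g(0)) = -3
g(f(0)) = 4
Sum = 1

1


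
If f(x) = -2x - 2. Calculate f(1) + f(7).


f(1) = -4
f(7) = -16
Sum = -20

-20


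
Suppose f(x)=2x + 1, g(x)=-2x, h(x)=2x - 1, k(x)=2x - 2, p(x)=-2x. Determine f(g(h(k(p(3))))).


p(3) = -6
k(-6) = -14
h(-14) = -29
g(-29) = 58
f(58) = 117

117


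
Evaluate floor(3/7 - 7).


-7


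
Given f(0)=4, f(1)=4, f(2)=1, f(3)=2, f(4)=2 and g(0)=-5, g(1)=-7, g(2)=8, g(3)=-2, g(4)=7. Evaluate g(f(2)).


-7


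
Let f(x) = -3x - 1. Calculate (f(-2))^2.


f(-2) = 5
(5)^2 = 25

25


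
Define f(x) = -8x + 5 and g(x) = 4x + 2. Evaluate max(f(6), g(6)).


f(6) = -43
g(6) = 26
max = 26

26


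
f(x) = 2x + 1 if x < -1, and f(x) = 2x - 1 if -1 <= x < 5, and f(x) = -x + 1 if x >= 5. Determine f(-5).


-5 satisfies x < -1
f(-5) = -9

-9


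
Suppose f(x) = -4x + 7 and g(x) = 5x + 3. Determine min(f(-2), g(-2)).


f(-2) = 15
g(-2) = -7
min = -7

-7


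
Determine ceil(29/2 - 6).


9


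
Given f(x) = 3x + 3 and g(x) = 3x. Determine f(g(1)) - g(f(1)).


f(g(1)) = 12
g(f(1)) = 18
Difference = -6

-6


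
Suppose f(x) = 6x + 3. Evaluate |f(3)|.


f(3) = 21
|21| = 21

21


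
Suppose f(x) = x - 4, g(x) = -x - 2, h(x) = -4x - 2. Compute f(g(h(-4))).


h(-4) = 14
g(14) = -16
f(-16) = -20

-20


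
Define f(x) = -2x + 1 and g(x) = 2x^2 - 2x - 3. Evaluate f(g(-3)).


g(-3) = 21
f(21) = -41

-41


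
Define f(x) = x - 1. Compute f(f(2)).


f(2) = 1
f(1) = 0

0


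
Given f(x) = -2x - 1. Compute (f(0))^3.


f(0) = -1
(-1)^3 = -1

-1


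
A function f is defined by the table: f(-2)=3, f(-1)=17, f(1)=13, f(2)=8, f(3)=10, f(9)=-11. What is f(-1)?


Reading from the table at x = -1

17


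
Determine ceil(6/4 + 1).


6/4 = 1.5
1.5 + 1 = 2.5
ceil(2.5) = 3

3


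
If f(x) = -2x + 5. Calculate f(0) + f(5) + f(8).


f(0) = 5
f(5) = -5
f(8) = -11
Sum = -11

-11


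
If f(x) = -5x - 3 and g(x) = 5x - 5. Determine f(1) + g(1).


-8


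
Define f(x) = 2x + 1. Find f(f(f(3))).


31


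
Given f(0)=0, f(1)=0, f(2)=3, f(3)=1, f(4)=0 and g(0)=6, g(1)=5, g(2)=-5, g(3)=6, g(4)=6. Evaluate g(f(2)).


f(2) = 3
g(3) = 6

6


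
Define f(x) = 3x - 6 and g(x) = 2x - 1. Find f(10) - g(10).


f(10) = 24
g(10) = 19
Difference = 5

5


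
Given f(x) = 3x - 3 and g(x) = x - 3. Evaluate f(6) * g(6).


f(6) = 15
g(6) = 3
Product = 45

45


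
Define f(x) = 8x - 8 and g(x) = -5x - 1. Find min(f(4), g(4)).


f(4) = 24
g(4) = -21
min = -21

-21


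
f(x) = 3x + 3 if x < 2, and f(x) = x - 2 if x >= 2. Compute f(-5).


-12


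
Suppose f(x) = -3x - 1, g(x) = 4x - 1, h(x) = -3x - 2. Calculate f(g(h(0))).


h(0) = -2
g(-2) = -9
f(-9) = 26

26


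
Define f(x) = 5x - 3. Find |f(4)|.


f(4) = 17
|17| = 17

17


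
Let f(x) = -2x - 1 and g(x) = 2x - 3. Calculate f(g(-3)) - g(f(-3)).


f(g(-3)) = 17
g(f(-3)) = 7
Difference = 10

10


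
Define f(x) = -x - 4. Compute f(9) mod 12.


f(9) = -13
-13 mod 12 = 11

11


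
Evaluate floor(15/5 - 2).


1


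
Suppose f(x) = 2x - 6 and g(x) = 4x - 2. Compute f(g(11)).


g(11) = 42
f(42) = 78

78


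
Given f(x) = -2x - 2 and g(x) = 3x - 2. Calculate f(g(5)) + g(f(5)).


f(g(5)) = -28
g(f(5)) = -38
Sum = -66

-66


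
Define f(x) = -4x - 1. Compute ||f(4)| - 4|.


f(4) = -17
|-17| = 17
|17 - 4| = 13

13


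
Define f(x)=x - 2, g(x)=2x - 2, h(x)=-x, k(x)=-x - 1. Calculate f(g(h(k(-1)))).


-4


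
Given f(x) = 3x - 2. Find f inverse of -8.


Solve 3x - 2 = -8
x = (-8 + 2) / 3 = -2

-2


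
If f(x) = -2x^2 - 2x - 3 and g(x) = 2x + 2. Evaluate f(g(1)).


g(1) = 4
f(4) = (-2)*(4)^2 - 2*(4) - 3 = -43

-43


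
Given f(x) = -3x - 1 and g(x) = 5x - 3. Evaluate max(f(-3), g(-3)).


f(-3) = 8
g(-3) = -18
max = 8

8


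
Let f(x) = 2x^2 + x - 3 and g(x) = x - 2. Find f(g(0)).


g(0) = -2
f(-2) = 2*(-2)^2 + 1*(-2) - 3 = 3

3


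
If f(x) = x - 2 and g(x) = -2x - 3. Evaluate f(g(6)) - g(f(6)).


f(g(6)) = -17
g(f(6)) = -11
Difference = -6

-6


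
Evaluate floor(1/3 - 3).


1/3 = 0.3333
0.3333 - 3 = -2.6667
floor(-2.6667) = -3

-3


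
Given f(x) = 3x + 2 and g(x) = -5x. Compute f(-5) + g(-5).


f(-5) = -13
g(-5) = 25
Sum = 12

12


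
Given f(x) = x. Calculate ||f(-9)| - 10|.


f(-9) = -9
|-9| = 9
|9 - 10| = 1

1


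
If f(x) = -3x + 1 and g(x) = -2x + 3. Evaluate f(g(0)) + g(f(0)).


f(g(0)) = -8
g(f(0)) = 1
Sum = -7

-7


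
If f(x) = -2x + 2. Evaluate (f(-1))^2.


f(-1) = 4
(4)^2 = 16

16


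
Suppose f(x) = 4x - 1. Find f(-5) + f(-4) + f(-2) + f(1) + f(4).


f(-5) = -21
f(-4) = -17
f(-2) = -9
f(1) = 3
f(4) = 15
Sum = -29

-29


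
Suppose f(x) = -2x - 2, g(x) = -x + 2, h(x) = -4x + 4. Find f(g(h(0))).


h(0) = 4
g(4) = -2
f(-2) = 2

2


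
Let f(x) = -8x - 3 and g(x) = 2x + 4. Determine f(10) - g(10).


f(10) = -83
g(10) = 24
Difference = -107

-107


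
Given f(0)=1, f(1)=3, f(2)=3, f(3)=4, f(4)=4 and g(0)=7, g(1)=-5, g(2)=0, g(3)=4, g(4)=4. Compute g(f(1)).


f(1) = 3
g(3) = 4

4


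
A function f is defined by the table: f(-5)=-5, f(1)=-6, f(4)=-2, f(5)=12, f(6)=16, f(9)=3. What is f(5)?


Reading from the table at x = 5

12


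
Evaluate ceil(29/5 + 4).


29/5 = 5.8
5.8 + 4 = 9.8
ceil(9.8) = 10

10


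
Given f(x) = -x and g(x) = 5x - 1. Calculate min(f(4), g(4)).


f(4) = -4
g(4) = 19
min = -4

-4


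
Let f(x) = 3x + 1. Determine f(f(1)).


13


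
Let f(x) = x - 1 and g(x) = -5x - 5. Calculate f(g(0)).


-6


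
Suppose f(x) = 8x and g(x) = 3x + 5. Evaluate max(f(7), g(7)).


f(7) = 56
g(7) = 26
max = 56

56


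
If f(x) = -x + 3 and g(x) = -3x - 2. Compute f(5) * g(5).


f(5) = -2
g(5) = -17
Product = 34

34


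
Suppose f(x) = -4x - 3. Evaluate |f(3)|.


f(3) = -15
|-15| = 15

15


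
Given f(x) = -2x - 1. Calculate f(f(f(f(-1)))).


f(-1) = 1
f(1) = -3
f(-3) = 5
f(5) = -11

-11


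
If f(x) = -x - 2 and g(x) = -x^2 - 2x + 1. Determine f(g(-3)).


g(-3) = -2
f(-2) = 0

0


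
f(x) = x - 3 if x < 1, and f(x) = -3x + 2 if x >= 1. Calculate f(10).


10 satisfies x >= 1
f(10) = -28

-28


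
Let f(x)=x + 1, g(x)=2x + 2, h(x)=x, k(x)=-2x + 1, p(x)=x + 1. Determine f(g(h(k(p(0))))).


p(0) = 1
k(1) = -1
h(-1) = -1
g(-1) = 0
f(0) = 1

1


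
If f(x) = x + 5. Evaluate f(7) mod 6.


f(7) = 12
12 mod 6 = 0

0


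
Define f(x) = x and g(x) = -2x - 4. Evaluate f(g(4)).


g(4) = -12
f(-12) = -12

-12


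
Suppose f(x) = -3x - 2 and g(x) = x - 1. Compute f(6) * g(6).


f(6) = -20
g(6) = 5
Product = -100

-100


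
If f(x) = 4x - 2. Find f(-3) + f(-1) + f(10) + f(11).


f(-3) = -14
f(-1) = -6
f(10) = 38
f(11) = 42
Sum = 60

60


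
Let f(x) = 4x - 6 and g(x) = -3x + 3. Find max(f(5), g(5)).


14


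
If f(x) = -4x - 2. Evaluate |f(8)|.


34


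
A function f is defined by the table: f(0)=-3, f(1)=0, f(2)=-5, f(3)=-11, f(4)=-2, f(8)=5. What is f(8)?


Reading from the table at x = 8

5


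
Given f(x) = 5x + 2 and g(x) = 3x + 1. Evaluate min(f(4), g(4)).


f(4) = 22
g(4) = 13
min = 13

13


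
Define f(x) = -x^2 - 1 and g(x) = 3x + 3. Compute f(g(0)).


-10


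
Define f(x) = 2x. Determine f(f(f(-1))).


f(-1) = -2
f(-2) = -4
f(-4) = -8

-8


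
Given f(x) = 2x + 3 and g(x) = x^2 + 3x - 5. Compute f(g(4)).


g(4) = 23
f(23) = 49

49


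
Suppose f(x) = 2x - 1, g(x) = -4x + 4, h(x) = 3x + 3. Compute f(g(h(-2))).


31


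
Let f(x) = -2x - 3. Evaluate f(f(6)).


f(6) = -15
f(-15) = 27

27


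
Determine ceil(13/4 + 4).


13/4 = 3.25
3.25 + 4 = 7.25
ceil(7.25) = 8

8


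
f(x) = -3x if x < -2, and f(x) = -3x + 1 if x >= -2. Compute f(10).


10 satisfies x >= -2
f(10) = -29

-29


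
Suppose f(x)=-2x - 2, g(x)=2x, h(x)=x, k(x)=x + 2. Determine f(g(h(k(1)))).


k(1) = 3
h(3) = 3
g(3) = 6
f(6) = -14

-14
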